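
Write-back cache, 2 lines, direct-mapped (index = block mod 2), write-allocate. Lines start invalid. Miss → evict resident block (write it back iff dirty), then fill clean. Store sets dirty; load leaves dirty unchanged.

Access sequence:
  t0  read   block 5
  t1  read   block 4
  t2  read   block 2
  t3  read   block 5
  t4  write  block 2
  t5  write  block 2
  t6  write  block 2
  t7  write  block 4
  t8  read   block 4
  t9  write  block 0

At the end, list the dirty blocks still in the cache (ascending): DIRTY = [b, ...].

0: R B5 -> L1 miss  d=-]
1: R B4 -> L0 miss  d=-]
2: R B2 -> L0 miss  d=-]
3: R B5 -> L1 hit  d=-]
4: W B2 -> L0 hit  d=D]
5: W B2 -> L0 hit  d=D]
6: W B2 -> L0 hit  d=D]
7: W B4 -> L0 miss wb->B2  d=D]
8: R B4 -> L0 hit  d=D]
9: W B0 -> L0 miss wb->B4  d=D]

DIRTY = [0]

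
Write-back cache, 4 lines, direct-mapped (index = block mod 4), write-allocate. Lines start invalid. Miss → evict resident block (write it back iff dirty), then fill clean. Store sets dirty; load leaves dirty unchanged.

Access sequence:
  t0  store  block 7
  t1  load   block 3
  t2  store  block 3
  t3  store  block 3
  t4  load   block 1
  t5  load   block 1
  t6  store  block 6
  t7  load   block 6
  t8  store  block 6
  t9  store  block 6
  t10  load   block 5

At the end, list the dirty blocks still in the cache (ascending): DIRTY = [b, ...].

0: W B7 -> L3 miss  d=D]
1: R B3 -> L3 miss wb->B7  d=-]
2: W B3 -> L3 hit  d=D]
3: W B3 -> L3 hit  d=D]
4: R B1 -> L1 miss  d=-]
5: R B1 -> L1 hit  d=-]
6: W B6 -> L2 miss  d=D]
7: R B6 -> L2 hit  d=D]
8: W B6 -> L2 hit  d=D]
9: W B6 -> L2 hit  d=D]
10: R B5 -> L1 miss  d=-]

DIRTY = [3, 6]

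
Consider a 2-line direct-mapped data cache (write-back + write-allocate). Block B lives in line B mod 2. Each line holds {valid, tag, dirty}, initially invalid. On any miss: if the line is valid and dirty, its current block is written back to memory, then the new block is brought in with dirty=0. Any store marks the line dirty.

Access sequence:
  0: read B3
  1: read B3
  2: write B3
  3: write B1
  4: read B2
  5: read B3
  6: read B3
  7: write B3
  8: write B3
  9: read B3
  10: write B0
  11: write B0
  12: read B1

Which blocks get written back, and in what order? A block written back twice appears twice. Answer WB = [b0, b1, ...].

WB = [3, 1, 3]

  0 | R B3 → L1 miss [-]
  1 | R B3 → L1 hit [-]
  2 | W B3 → L1 hit [D]
  3 | W B1 → L1 miss wb→B3 [D]
  4 | R B2 → L0 miss [-]
  5 | R B3 → L1 miss wb→B1 [-]
  6 | R B3 → L1 hit [-]
  7 | W B3 → L1 hit [D]
  8 | W B3 → L1 hit [D]
  9 | R B3 → L1 hit [D]
  10 | W B0 → L0 miss [D]
  11 | W B0 → L0 hit [D]
  12 | R B1 → L1 miss wb→B3 [-]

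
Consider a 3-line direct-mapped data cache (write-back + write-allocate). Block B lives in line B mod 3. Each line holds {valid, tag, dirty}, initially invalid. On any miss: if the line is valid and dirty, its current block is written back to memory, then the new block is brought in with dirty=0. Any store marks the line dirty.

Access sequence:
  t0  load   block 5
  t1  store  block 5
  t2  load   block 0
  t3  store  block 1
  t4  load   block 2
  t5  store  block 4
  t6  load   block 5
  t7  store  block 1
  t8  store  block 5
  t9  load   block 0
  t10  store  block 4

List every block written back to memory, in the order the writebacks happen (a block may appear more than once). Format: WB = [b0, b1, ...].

WB = [5, 1, 4, 1]

0: R B5 -> L2 miss  d=-]
1: W B5 -> L2 hit  d=D]
2: R B0 -> L0 miss  d=-]
3: W B1 -> L1 miss  d=D]
4: R B2 -> L2 miss wb->B5  d=-]
5: W B4 -> L1 miss wb->B1  d=D]
6: R B5 -> L2 miss  d=-]
7: W B1 -> L1 miss wb->B4  d=D]
8: W B5 -> L2 hit  d=D]
9: R B0 -> L0 hit  d=-]
10: W B4 -> L1 miss wb->B1  d=D]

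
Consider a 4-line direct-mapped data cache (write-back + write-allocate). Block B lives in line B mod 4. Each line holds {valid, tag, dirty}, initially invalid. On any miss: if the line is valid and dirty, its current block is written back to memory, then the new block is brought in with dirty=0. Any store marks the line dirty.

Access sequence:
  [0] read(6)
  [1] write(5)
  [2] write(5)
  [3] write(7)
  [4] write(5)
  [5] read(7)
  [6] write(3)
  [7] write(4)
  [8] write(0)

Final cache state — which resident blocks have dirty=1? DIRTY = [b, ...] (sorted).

0: R B6 -> L2 miss  d=-]
1: W B5 -> L1 miss  d=D]
2: W B5 -> L1 hit  d=D]
3: W B7 -> L3 miss  d=D]
4: W B5 -> L1 hit  d=D]
5: R B7 -> L3 hit  d=D]
6: W B3 -> L3 miss wb->B7  d=D]
7: W B4 -> L0 miss  d=D]
8: W B0 -> L0 miss wb->B4  d=D]

DIRTY = [0, 3, 5]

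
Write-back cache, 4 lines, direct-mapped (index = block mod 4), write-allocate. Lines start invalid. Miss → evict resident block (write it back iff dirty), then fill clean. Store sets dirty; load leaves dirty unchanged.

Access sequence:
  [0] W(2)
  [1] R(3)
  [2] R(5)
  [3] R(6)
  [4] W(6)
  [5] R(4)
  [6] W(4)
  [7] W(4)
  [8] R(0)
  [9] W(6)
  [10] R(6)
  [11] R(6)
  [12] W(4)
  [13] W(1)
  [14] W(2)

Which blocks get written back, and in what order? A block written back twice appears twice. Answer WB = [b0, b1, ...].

WB = [2, 4, 6]

0: W B2 → L2 miss [D]
1: R B3 → L3 miss [-]
2: R B5 → L1 miss [-]
3: R B6 → L2 miss wb→B2 [-]
4: W B6 → L2 hit [D]
5: R B4 → L0 miss [-]
6: W B4 → L0 hit [D]
7: W B4 → L0 hit [D]
8: R B0 → L0 miss wb→B4 [-]
9: W B6 → L2 hit [D]
10: R B6 → L2 hit [D]
11: R B6 → L2 hit [D]
12: W B4 → L0 miss [D]
13: W B1 → L1 miss [D]
14: W B2 → L2 miss wb→B6 [D]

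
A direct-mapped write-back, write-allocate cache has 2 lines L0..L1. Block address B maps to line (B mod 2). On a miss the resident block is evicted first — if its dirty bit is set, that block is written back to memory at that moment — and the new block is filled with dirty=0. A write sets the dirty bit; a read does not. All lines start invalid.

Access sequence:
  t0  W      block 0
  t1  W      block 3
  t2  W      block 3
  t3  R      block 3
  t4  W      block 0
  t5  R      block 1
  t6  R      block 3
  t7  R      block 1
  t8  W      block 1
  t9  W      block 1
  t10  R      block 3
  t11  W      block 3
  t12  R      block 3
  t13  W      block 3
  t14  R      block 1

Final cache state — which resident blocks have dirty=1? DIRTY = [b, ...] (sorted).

DIRTY = [0]

0: W B0 -> L0 miss  d=D]
1: W B3 -> L1 miss  d=D]
2: W B3 -> L1 hit  d=D]
3: R B3 -> L1 hit  d=D]
4: W B0 -> L0 hit  d=D]
5: R B1 -> L1 miss wb->B3  d=-]
6: R B3 -> L1 miss  d=-]
7: R B1 -> L1 miss  d=-]
8: W B1 -> L1 hit  d=D]
9: W B1 -> L1 hit  d=D]
10: R B3 -> L1 miss wb->B1  d=-]
11: W B3 -> L1 hit  d=D]
12: R B3 -> L1 hit  d=D]
13: W B3 -> L1 hit  d=D]
14: R B1 -> L1 miss wb->B3  d=-]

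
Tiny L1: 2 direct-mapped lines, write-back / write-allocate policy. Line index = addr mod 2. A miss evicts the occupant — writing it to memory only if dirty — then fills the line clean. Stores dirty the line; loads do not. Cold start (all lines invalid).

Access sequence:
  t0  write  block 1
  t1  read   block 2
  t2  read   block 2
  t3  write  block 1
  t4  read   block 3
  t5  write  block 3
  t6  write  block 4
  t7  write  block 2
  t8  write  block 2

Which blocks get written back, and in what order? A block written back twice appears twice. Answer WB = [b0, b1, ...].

0: W B1 -> L1 miss  d=D]
1: R B2 -> L0 miss  d=-]
2: R B2 -> L0 hit  d=-]
3: W B1 -> L1 hit  d=D]
4: R B3 -> L1 miss wb->B1  d=-]
5: W B3 -> L1 hit  d=D]
6: W B4 -> L0 miss  d=D]
7: W B2 -> L0 miss wb->B4  d=D]
8: W B2 -> L0 hit  d=D]

WB = [1, 4]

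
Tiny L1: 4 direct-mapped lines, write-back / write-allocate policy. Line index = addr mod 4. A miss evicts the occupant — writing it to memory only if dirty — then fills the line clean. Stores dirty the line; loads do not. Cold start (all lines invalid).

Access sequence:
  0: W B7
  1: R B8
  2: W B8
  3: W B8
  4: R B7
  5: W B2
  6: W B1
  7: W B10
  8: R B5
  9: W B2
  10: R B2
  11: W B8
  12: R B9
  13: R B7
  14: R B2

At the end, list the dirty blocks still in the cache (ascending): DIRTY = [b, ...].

  0 | W B7 → L3 miss [D]
  1 | R B8 → L0 miss [-]
  2 | W B8 → L0 hit [D]
  3 | W B8 → L0 hit [D]
  4 | R B7 → L3 hit [D]
  5 | W B2 → L2 miss [D]
  6 | W B1 → L1 miss [D]
  7 | W B10 → L2 miss wb→B2 [D]
  8 | R B5 → L1 miss wb→B1 [-]
  9 | W B2 → L2 miss wb→B10 [D]
  10 | R B2 → L2 hit [D]
  11 | W B8 → L0 hit [D]
  12 | R B9 → L1 miss [-]
  13 | R B7 → L3 hit [D]
  14 | R B2 → L2 hit [D]

DIRTY = [2, 7, 8]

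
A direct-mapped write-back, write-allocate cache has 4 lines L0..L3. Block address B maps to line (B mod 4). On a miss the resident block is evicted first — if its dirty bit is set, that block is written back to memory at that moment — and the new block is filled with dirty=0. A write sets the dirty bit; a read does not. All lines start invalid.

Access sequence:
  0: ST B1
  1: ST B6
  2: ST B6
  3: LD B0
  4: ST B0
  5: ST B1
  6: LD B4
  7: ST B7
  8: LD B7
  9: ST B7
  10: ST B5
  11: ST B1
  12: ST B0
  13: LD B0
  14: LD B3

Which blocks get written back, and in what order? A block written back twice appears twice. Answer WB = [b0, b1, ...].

0: W B1 -> L1 miss  d=D]
1: W B6 -> L2 miss  d=D]
2: W B6 -> L2 hit  d=D]
3: R B0 -> L0 miss  d=-]
4: W B0 -> L0 hit  d=D]
5: W B1 -> L1 hit  d=D]
6: R B4 -> L0 miss wb->B0  d=-]
7: W B7 -> L3 miss  d=D]
8: R B7 -> L3 hit  d=D]
9: W B7 -> L3 hit  d=D]
10: W B5 -> L1 miss wb->B1  d=D]
11: W B1 -> L1 miss wb->B5  d=D]
12: W B0 -> L0 miss  d=D]
13: R B0 -> L0 hit  d=D]
14: R B3 -> L3 miss wb->B7  d=-]

WB = [0, 1, 5, 7]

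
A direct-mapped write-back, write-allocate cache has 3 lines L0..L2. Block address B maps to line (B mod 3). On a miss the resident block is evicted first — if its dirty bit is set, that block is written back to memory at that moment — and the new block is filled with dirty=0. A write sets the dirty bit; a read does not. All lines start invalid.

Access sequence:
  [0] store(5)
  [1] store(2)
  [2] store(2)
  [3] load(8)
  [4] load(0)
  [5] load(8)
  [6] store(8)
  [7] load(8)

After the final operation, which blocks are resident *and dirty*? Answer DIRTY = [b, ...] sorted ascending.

0: W B5 → L2 miss [D]
1: W B2 → L2 miss wb→B5 [D]
2: W B2 → L2 hit [D]
3: R B8 → L2 miss wb→B2 [-]
4: R B0 → L0 miss [-]
5: R B8 → L2 hit [-]
6: W B8 → L2 hit [D]
7: R B8 → L2 hit [D]

DIRTY = [8]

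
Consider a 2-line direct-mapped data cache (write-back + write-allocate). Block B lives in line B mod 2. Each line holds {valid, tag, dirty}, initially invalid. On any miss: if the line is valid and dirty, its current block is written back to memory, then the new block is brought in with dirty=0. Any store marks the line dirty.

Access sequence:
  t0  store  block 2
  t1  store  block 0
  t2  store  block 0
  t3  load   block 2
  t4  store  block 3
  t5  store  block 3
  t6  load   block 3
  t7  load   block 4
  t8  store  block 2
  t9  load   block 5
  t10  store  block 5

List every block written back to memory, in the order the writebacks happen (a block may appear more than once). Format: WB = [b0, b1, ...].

WB = [2, 0, 3]

0: W B2 -> L0 miss  d=D]
1: W B0 -> L0 miss wb->B2  d=D]
2: W B0 -> L0 hit  d=D]
3: R B2 -> L0 miss wb->B0  d=-]
4: W B3 -> L1 miss  d=D]
5: W B3 -> L1 hit  d=D]
6: R B3 -> L1 hit  d=D]
7: R B4 -> L0 miss  d=-]
8: W B2 -> L0 miss  d=D]
9: R B5 -> L1 miss wb->B3  d=-]
10: W B5 -> L1 hit  d=D]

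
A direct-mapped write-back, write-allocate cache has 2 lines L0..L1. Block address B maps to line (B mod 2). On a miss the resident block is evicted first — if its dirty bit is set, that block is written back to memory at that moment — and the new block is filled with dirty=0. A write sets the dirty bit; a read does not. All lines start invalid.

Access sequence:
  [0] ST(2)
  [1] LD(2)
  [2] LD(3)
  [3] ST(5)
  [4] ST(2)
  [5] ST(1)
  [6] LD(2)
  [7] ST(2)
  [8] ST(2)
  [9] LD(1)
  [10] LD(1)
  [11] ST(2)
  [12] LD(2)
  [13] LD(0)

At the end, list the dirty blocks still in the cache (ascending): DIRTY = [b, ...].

  0 | W B2 → L0 miss [D]
  1 | R B2 → L0 hit [D]
  2 | R B3 → L1 miss [-]
  3 | W B5 → L1 miss [D]
  4 | W B2 → L0 hit [D]
  5 | W B1 → L1 miss wb→B5 [D]
  6 | R B2 → L0 hit [D]
  7 | W B2 → L0 hit [D]
  8 | W B2 → L0 hit [D]
  9 | R B1 → L1 hit [D]
  10 | R B1 → L1 hit [D]
  11 | W B2 → L0 hit [D]
  12 | R B2 → L0 hit [D]
  13 | R B0 → L0 miss wb→B2 [-]

DIRTY = [1]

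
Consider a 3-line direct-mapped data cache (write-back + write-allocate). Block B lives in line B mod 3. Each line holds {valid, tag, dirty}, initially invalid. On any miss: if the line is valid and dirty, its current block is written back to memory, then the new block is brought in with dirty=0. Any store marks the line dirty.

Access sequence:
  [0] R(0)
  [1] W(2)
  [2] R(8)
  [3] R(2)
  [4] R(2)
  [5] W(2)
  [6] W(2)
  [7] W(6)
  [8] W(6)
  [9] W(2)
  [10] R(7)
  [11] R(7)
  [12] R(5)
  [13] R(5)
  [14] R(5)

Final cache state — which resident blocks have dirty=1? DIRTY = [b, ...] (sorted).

0: R B0 -> L0 miss  d=-]
1: W B2 -> L2 miss  d=D]
2: R B8 -> L2 miss wb->B2  d=-]
3: R B2 -> L2 miss  d=-]
4: R B2 -> L2 hit  d=-]
5: W B2 -> L2 hit  d=D]
6: W B2 -> L2 hit  d=D]
7: W B6 -> L0 miss  d=D]
8: W B6 -> L0 hit  d=D]
9: W B2 -> L2 hit  d=D]
10: R B7 -> L1 miss  d=-]
11: R B7 -> L1 hit  d=-]
12: R B5 -> L2 miss wb->B2  d=-]
13: R B5 -> L2 hit  d=-]
14: R B5 -> L2 hit  d=-]

DIRTY = [6]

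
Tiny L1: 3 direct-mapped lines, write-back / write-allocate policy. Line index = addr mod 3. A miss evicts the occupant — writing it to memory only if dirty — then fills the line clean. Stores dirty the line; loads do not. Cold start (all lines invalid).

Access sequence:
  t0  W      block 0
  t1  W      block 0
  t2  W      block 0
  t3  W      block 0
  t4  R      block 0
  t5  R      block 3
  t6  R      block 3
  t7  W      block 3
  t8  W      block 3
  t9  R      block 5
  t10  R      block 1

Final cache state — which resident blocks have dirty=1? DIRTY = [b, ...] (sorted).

0: W B0 → L0 miss [D]
1: W B0 → L0 hit [D]
2: W B0 → L0 hit [D]
3: W B0 → L0 hit [D]
4: R B0 → L0 hit [D]
5: R B3 → L0 miss wb→B0 [-]
6: R B3 → L0 hit [-]
7: W B3 → L0 hit [D]
8: W B3 → L0 hit [D]
9: R B5 → L2 miss [-]
10: R B1 → L1 miss [-]

DIRTY = [3]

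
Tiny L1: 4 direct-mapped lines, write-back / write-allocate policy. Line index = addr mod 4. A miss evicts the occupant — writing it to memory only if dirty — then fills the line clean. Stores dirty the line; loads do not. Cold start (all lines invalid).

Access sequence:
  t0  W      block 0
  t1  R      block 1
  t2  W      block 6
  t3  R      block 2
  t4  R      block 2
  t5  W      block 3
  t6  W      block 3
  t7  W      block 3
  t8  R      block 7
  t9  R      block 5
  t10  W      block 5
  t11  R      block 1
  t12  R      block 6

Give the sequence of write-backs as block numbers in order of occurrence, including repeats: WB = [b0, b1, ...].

0: W B0 -> L0 miss  d=D]
1: R B1 -> L1 miss  d=-]
2: W B6 -> L2 miss  d=D]
3: R B2 -> L2 miss wb->B6  d=-]
4: R B2 -> L2 hit  d=-]
5: W B3 -> L3 miss  d=D]
6: W B3 -> L3 hit  d=D]
7: W B3 -> L3 hit  d=D]
8: R B7 -> L3 miss wb->B3  d=-]
9: R B5 -> L1 miss  d=-]
10: W B5 -> L1 hit  d=D]
11: R B1 -> L1 miss wb->B5  d=-]
12: R B6 -> L2 miss  d=-]

WB = [6, 3, 5]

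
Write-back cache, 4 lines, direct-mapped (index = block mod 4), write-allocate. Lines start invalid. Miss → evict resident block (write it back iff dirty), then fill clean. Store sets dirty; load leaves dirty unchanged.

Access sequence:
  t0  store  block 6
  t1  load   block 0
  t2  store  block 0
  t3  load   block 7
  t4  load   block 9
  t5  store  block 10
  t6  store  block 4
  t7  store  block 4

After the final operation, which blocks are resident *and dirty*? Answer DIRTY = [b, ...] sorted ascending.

DIRTY = [4, 10]

0: W B6 → L2 miss [D]
1: R B0 → L0 miss [-]
2: W B0 → L0 hit [D]
3: R B7 → L3 miss [-]
4: R B9 → L1 miss [-]
5: W B10 → L2 miss wb→B6 [D]
6: W B4 → L0 miss wb→B0 [D]
7: W B4 → L0 hit [D]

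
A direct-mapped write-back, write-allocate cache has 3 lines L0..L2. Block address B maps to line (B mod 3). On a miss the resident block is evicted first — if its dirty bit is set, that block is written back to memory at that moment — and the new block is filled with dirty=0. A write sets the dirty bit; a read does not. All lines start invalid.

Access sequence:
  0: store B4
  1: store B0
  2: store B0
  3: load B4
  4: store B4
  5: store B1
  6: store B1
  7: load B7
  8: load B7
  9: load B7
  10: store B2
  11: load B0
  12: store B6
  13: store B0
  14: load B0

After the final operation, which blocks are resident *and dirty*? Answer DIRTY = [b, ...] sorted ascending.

  0 | W B4 → L1 miss [D]
  1 | W B0 → L0 miss [D]
  2 | W B0 → L0 hit [D]
  3 | R B4 → L1 hit [D]
  4 | W B4 → L1 hit [D]
  5 | W B1 → L1 miss wb→B4 [D]
  6 | W B1 → L1 hit [D]
  7 | R B7 → L1 miss wb→B1 [-]
  8 | R B7 → L1 hit [-]
  9 | R B7 → L1 hit [-]
  10 | W B2 → L2 miss [D]
  11 | R B0 → L0 hit [D]
  12 | W B6 → L0 miss wb→B0 [D]
  13 | W B0 → L0 miss wb→B6 [D]
  14 | R B0 → L0 hit [D]

DIRTY = [0, 2]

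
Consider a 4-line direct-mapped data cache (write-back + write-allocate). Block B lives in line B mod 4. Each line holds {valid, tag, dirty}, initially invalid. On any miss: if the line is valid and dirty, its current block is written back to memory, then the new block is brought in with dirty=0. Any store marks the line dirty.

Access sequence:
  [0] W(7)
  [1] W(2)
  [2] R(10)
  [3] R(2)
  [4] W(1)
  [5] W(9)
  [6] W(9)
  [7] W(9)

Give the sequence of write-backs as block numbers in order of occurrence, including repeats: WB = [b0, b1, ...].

0: W B7 -> L3 miss  d=D]
1: W B2 -> L2 miss  d=D]
2: R B10 -> L2 miss wb->B2  d=-]
3: R B2 -> L2 miss  d=-]
4: W B1 -> L1 miss  d=D]
5: W B9 -> L1 miss wb->B1  d=D]
6: W B9 -> L1 hit  d=D]
7: W B9 -> L1 hit  d=D]

WB = [2, 1]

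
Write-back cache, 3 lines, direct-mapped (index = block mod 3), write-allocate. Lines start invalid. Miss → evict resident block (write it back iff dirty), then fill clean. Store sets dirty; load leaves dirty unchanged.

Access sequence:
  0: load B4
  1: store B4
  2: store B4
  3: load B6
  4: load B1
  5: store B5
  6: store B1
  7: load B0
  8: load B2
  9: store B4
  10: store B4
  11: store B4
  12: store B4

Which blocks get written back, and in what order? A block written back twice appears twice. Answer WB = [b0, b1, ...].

  0 | R B4 → L1 miss [-]
  1 | W B4 → L1 hit [D]
  2 | W B4 → L1 hit [D]
  3 | R B6 → L0 miss [-]
  4 | R B1 → L1 miss wb→B4 [-]
  5 | W B5 → L2 miss [D]
  6 | W B1 → L1 hit [D]
  7 | R B0 → L0 miss [-]
  8 | R B2 → L2 miss wb→B5 [-]
  9 | W B4 → L1 miss wb→B1 [D]
  10 | W B4 → L1 hit [D]
  11 | W B4 → L1 hit [D]
  12 | W B4 → L1 hit [D]

WB = [4, 5, 1]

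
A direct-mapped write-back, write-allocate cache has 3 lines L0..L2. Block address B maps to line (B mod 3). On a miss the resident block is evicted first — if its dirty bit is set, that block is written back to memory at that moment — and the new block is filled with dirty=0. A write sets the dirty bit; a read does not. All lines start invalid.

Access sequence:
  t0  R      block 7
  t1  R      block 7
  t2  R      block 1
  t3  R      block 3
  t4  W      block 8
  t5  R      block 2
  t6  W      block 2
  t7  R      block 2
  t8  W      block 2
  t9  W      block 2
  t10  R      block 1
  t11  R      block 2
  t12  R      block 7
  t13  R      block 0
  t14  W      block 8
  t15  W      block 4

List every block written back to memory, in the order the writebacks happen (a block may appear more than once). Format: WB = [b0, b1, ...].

WB = [8, 2]

  0 | R B7 → L1 miss [-]
  1 | R B7 → L1 hit [-]
  2 | R B1 → L1 miss [-]
  3 | R B3 → L0 miss [-]
  4 | W B8 → L2 miss [D]
  5 | R B2 → L2 miss wb→B8 [-]
  6 | W B2 → L2 hit [D]
  7 | R B2 → L2 hit [D]
  8 | W B2 → L2 hit [D]
  9 | W B2 → L2 hit [D]
  10 | R B1 → L1 hit [-]
  11 | R B2 → L2 hit [D]
  12 | R B7 → L1 miss [-]
  13 | R B0 → L0 miss [-]
  14 | W B8 → L2 miss wb→B2 [D]
  15 | W B4 → L1 miss [D]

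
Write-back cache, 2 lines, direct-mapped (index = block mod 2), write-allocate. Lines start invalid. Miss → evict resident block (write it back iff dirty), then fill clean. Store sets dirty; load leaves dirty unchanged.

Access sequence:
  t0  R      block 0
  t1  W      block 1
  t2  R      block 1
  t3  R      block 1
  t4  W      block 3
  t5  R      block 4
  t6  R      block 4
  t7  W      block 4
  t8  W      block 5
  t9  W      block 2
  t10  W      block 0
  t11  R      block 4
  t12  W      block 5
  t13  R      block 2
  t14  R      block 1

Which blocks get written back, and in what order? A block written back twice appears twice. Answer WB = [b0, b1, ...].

WB = [1, 3, 4, 2, 0, 5]

0: R B0 → L0 miss [-]
1: W B1 → L1 miss [D]
2: R B1 → L1 hit [D]
3: R B1 → L1 hit [D]
4: W B3 → L1 miss wb→B1 [D]
5: R B4 → L0 miss [-]
6: R B4 → L0 hit [-]
7: W B4 → L0 hit [D]
8: W B5 → L1 miss wb→B3 [D]
9: W B2 → L0 miss wb→B4 [D]
10: W B0 → L0 miss wb→B2 [D]
11: R B4 → L0 miss wb→B0 [-]
12: W B5 → L1 hit [D]
13: R B2 → L0 miss [-]
14: R B1 → L1 miss wb→B5 [-]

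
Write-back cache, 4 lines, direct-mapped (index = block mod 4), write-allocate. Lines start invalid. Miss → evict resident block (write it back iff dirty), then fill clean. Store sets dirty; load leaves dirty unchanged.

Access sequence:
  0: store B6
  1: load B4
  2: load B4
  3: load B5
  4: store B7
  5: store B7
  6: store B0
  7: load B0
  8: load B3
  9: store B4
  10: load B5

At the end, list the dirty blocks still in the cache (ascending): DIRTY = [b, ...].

DIRTY = [4, 6]

0: W B6 → L2 miss [D]
1: R B4 → L0 miss [-]
2: R B4 → L0 hit [-]
3: R B5 → L1 miss [-]
4: W B7 → L3 miss [D]
5: W B7 → L3 hit [D]
6: W B0 → L0 miss [D]
7: R B0 → L0 hit [D]
8: R B3 → L3 miss wb→B7 [-]
9: W B4 → L0 miss wb→B0 [D]
10: R B5 → L1 hit [-]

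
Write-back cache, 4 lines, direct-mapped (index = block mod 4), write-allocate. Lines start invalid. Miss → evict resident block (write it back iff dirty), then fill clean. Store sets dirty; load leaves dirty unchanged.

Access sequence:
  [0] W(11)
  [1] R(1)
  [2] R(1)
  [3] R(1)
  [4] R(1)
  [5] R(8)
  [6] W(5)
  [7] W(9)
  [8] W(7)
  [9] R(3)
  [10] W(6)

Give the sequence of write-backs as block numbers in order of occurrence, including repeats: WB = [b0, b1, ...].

  0 | W B11 → L3 miss [D]
  1 | R B1 → L1 miss [-]
  2 | R B1 → L1 hit [-]
  3 | R B1 → L1 hit [-]
  4 | R B1 → L1 hit [-]
  5 | R B8 → L0 miss [-]
  6 | W B5 → L1 miss [D]
  7 | W B9 → L1 miss wb→B5 [D]
  8 | W B7 → L3 miss wb→B11 [D]
  9 | R B3 → L3 miss wb→B7 [-]
  10 | W B6 → L2 miss [D]

WB = [5, 11, 7]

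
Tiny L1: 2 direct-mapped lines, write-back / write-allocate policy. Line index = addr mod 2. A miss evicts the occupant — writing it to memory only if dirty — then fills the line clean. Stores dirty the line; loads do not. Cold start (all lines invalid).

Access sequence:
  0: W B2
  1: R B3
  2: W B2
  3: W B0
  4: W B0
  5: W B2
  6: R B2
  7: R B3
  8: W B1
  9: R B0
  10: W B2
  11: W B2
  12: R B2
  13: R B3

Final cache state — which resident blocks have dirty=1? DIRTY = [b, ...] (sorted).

DIRTY = [2]

0: W B2 -> L0 miss  d=D]
1: R B3 -> L1 miss  d=-]
2: W B2 -> L0 hit  d=D]
3: W B0 -> L0 miss wb->B2  d=D]
4: W B0 -> L0 hit  d=D]
5: W B2 -> L0 miss wb->B0  d=D]
6: R B2 -> L0 hit  d=D]
7: R B3 -> L1 hit  d=-]
8: W B1 -> L1 miss  d=D]
9: R B0 -> L0 miss wb->B2  d=-]
10: W B2 -> L0 miss  d=D]
11: W B2 -> L0 hit  d=D]
12: R B2 -> L0 hit  d=D]
13: R B3 -> L1 miss wb->B1  d=-]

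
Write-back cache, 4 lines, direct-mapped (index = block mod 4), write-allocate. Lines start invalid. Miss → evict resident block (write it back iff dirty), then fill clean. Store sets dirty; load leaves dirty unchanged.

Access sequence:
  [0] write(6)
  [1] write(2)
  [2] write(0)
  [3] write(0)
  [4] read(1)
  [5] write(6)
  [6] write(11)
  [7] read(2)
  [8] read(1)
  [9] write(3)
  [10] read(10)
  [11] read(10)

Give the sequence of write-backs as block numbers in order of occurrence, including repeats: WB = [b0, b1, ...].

WB = [6, 2, 6, 11]

0: W B6 -> L2 miss  d=D]
1: W B2 -> L2 miss wb->B6  d=D]
2: W B0 -> L0 miss  d=D]
3: W B0 -> L0 hit  d=D]
4: R B1 -> L1 miss  d=-]
5: W B6 -> L2 miss wb->B2  d=D]
6: W B11 -> L3 miss  d=D]
7: R B2 -> L2 miss wb->B6  d=-]
8: R B1 -> L1 hit  d=-]
9: W B3 -> L3 miss wb->B11  d=D]
10: R B10 -> L2 miss  d=-]
11: R B10 -> L2 hit  d=-]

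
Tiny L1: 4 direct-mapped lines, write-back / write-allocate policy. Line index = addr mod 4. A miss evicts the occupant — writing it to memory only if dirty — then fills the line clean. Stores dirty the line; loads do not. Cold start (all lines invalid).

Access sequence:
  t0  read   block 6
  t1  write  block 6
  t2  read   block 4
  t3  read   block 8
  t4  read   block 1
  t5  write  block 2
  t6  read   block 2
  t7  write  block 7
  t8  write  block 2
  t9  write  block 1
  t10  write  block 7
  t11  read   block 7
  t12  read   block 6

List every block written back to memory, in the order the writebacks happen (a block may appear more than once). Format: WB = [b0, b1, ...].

WB = [6, 2]

  0 | R B6 → L2 miss [-]
  1 | W B6 → L2 hit [D]
  2 | R B4 → L0 miss [-]
  3 | R B8 → L0 miss [-]
  4 | R B1 → L1 miss [-]
  5 | W B2 → L2 miss wb→B6 [D]
  6 | R B2 → L2 hit [D]
  7 | W B7 → L3 miss [D]
  8 | W B2 → L2 hit [D]
  9 | W B1 → L1 hit [D]
  10 | W B7 → L3 hit [D]
  11 | R B7 → L3 hit [D]
  12 | R B6 → L2 miss wb→B2 [-]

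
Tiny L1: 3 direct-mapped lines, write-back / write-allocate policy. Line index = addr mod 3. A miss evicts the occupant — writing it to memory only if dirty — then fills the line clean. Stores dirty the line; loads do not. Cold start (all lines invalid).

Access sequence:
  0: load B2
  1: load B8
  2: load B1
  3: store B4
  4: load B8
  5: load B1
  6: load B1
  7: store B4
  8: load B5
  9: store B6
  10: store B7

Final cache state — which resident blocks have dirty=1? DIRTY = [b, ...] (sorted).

0: R B2 -> L2 miss  d=-]
1: R B8 -> L2 miss  d=-]
2: R B1 -> L1 miss  d=-]
3: W B4 -> L1 miss  d=D]
4: R B8 -> L2 hit  d=-]
5: R B1 -> L1 miss wb->B4  d=-]
6: R B1 -> L1 hit  d=-]
7: W B4 -> L1 miss  d=D]
8: R B5 -> L2 miss  d=-]
9: W B6 -> L0 miss  d=D]
10: W B7 -> L1 miss wb->B4  d=D]

DIRTY = [6, 7]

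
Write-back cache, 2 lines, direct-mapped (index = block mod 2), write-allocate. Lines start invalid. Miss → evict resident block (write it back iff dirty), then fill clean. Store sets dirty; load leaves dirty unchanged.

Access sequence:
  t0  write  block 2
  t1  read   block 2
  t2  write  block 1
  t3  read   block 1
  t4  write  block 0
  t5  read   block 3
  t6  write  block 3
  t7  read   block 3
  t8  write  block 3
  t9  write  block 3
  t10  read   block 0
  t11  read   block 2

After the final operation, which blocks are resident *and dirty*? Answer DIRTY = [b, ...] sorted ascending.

  0 | W B2 → L0 miss [D]
  1 | R B2 → L0 hit [D]
  2 | W B1 → L1 miss [D]
  3 | R B1 → L1 hit [D]
  4 | W B0 → L0 miss wb→B2 [D]
  5 | R B3 → L1 miss wb→B1 [-]
  6 | W B3 → L1 hit [D]
  7 | R B3 → L1 hit [D]
  8 | W B3 → L1 hit [D]
  9 | W B3 → L1 hit [D]
  10 | R B0 → L0 hit [D]
  11 | R B2 → L0 miss wb→B0 [-]

DIRTY = [3]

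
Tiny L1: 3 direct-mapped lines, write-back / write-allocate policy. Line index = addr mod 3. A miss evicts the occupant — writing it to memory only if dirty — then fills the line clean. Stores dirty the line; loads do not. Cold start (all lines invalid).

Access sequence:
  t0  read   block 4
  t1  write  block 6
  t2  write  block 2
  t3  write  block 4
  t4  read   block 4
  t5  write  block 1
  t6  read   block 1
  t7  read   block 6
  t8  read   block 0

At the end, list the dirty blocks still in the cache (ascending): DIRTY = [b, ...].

0: R B4 -> L1 miss  d=-]
1: W B6 -> L0 miss  d=D]
2: W B2 -> L2 miss  d=D]
3: W B4 -> L1 hit  d=D]
4: R B4 -> L1 hit  d=D]
5: W B1 -> L1 miss wb->B4  d=D]
6: R B1 -> L1 hit  d=D]
7: R B6 -> L0 hit  d=D]
8: R B0 -> L0 miss wb->B6  d=-]

DIRTY = [1, 2]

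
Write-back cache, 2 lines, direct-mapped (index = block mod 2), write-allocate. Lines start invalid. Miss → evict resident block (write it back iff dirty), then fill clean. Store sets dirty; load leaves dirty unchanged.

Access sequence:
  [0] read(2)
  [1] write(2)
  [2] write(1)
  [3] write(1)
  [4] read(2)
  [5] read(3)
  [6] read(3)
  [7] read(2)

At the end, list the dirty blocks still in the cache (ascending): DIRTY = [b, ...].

  0 | R B2 → L0 miss [-]
  1 | W B2 → L0 hit [D]
  2 | W B1 → L1 miss [D]
  3 | W B1 → L1 hit [D]
  4 | R B2 → L0 hit [D]
  5 | R B3 → L1 miss wb→B1 [-]
  6 | R B3 → L1 hit [-]
  7 | R B2 → L0 hit [D]

DIRTY = [2]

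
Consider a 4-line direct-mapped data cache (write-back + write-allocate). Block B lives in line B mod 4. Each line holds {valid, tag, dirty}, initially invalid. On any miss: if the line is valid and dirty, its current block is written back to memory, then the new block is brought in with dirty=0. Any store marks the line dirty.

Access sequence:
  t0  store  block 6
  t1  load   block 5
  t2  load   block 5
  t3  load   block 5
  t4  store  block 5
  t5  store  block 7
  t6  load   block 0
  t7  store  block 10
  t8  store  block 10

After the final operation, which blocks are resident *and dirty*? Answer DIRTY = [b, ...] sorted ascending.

0: W B6 -> L2 miss  d=D]
1: R B5 -> L1 miss  d=-]
2: R B5 -> L1 hit  d=-]
3: R B5 -> L1 hit  d=-]
4: W B5 -> L1 hit  d=D]
5: W B7 -> L3 miss  d=D]
6: R B0 -> L0 miss  d=-]
7: W B10 -> L2 miss wb->B6  d=D]
8: W B10 -> L2 hit  d=D]

DIRTY = [5, 7, 10]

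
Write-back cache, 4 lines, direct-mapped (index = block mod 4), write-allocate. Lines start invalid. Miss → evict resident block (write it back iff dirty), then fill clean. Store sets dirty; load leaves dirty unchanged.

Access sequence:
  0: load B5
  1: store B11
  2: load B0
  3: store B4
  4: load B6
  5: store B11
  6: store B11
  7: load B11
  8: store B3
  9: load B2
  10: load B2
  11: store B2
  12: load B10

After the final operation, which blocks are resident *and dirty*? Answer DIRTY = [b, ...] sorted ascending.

0: R B5 -> L1 miss  d=-]
1: W B11 -> L3 miss  d=D]
2: R B0 -> L0 miss  d=-]
3: W B4 -> L0 miss  d=D]
4: R B6 -> L2 miss  d=-]
5: W B11 -> L3 hit  d=D]
6: W B11 -> L3 hit  d=D]
7: R B11 -> L3 hit  d=D]
8: W B3 -> L3 miss wb->B11  d=D]
9: R B2 -> L2 miss  d=-]
10: R B2 -> L2 hit  d=-]
11: W B2 -> L2 hit  d=D]
12: R B10 -> L2 miss wb->B2  d=-]

DIRTY = [3, 4]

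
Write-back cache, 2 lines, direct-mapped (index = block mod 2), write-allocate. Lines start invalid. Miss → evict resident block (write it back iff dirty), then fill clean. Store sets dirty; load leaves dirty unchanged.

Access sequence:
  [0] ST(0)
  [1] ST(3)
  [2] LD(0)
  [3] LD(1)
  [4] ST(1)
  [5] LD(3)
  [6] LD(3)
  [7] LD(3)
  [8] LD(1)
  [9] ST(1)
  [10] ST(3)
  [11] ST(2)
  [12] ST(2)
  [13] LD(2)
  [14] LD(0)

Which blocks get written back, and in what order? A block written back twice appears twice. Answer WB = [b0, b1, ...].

0: W B0 -> L0 miss  d=D]
1: W B3 -> L1 miss  d=D]
2: R B0 -> L0 hit  d=D]
3: R B1 -> L1 miss wb->B3  d=-]
4: W B1 -> L1 hit  d=D]
5: R B3 -> L1 miss wb->B1  d=-]
6: R B3 -> L1 hit  d=-]
7: R B3 -> L1 hit  d=-]
8: R B1 -> L1 miss  d=-]
9: W B1 -> L1 hit  d=D]
10: W B3 -> L1 miss wb->B1  d=D]
11: W B2 -> L0 miss wb->B0  d=D]
12: W B2 -> L0 hit  d=D]
13: R B2 -> L0 hit  d=D]
14: R B0 -> L0 miss wb->B2  d=-]

WB = [3, 1, 1, 0, 2]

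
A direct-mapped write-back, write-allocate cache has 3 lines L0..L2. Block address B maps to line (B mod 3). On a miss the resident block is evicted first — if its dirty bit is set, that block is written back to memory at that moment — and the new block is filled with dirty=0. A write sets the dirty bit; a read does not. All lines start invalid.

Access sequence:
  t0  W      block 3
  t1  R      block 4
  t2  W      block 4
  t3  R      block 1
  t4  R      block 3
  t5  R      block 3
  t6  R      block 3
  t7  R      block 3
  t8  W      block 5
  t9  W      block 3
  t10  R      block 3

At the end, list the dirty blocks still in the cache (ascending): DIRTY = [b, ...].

0: W B3 → L0 miss [D]
1: R B4 → L1 miss [-]
2: W B4 → L1 hit [D]
3: R B1 → L1 miss wb→B4 [-]
4: R B3 → L0 hit [D]
5: R B3 → L0 hit [D]
6: R B3 → L0 hit [D]
7: R B3 → L0 hit [D]
8: W B5 → L2 miss [D]
9: W B3 → L0 hit [D]
10: R B3 → L0 hit [D]

DIRTY = [3, 5]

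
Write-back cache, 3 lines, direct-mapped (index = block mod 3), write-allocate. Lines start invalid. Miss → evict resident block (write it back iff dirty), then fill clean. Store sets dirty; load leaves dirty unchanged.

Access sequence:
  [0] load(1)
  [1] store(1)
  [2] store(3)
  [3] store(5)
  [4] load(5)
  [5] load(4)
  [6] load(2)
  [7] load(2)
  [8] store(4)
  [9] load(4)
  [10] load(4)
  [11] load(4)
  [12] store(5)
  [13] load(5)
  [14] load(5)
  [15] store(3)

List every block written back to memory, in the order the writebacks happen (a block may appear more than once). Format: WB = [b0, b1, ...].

WB = [1, 5]

0: R B1 -> L1 miss  d=-]
1: W B1 -> L1 hit  d=D]
2: W B3 -> L0 miss  d=D]
3: W B5 -> L2 miss  d=D]
4: R B5 -> L2 hit  d=D]
5: R B4 -> L1 miss wb->B1  d=-]
6: R B2 -> L2 miss wb->B5  d=-]
7: R B2 -> L2 hit  d=-]
8: W B4 -> L1 hit  d=D]
9: R B4 -> L1 hit  d=D]
10: R B4 -> L1 hit  d=D]
11: R B4 -> L1 hit  d=D]
12: W B5 -> L2 miss  d=D]
13: R B5 -> L2 hit  d=D]
14: R B5 -> L2 hit  d=D]
15: W B3 -> L0 hit  d=D]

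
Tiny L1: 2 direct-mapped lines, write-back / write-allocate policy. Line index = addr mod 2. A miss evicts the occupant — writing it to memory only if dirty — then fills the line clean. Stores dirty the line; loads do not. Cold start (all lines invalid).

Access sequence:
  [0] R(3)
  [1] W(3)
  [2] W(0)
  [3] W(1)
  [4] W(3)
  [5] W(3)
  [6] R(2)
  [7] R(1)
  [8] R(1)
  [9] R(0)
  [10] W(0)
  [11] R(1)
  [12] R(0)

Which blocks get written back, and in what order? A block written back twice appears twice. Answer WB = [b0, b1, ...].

WB = [3, 1, 0, 3]

  0 | R B3 → L1 miss [-]
  1 | W B3 → L1 hit [D]
  2 | W B0 → L0 miss [D]
  3 | W B1 → L1 miss wb→B3 [D]
  4 | W B3 → L1 miss wb→B1 [D]
  5 | W B3 → L1 hit [D]
  6 | R B2 → L0 miss wb→B0 [-]
  7 | R B1 → L1 miss wb→B3 [-]
  8 | R B1 → L1 hit [-]
  9 | R B0 → L0 miss [-]
  10 | W B0 → L0 hit [D]
  11 | R B1 → L1 hit [-]
  12 | R B0 → L0 hit [D]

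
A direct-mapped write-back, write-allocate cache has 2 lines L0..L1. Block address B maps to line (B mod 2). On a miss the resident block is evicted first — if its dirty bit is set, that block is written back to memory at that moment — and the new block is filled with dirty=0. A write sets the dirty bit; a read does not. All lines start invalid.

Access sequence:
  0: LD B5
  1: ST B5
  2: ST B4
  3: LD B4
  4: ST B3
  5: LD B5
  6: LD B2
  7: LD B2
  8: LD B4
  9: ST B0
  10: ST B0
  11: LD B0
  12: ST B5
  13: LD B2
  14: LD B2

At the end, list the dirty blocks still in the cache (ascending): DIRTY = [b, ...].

DIRTY = [5]

0: R B5 → L1 miss [-]
1: W B5 → L1 hit [D]
2: W B4 → L0 miss [D]
3: R B4 → L0 hit [D]
4: W B3 → L1 miss wb→B5 [D]
5: R B5 → L1 miss wb→B3 [-]
6: R B2 → L0 miss wb→B4 [-]
7: R B2 → L0 hit [-]
8: R B4 → L0 miss [-]
9: W B0 → L0 miss [D]
10: W B0 → L0 hit [D]
11: R B0 → L0 hit [D]
12: W B5 → L1 hit [D]
13: R B2 → L0 miss wb→B0 [-]
14: R B2 → L0 hit [-]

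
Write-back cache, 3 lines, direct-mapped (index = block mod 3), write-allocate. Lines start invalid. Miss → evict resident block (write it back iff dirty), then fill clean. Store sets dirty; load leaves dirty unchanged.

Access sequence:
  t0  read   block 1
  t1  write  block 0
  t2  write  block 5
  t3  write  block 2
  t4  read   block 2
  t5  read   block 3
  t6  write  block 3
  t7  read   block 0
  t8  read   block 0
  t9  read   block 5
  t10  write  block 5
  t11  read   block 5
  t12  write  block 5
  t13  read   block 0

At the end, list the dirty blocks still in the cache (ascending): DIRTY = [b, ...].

DIRTY = [5]

  0 | R B1 → L1 miss [-]
  1 | W B0 → L0 miss [D]
  2 | W B5 → L2 miss [D]
  3 | W B2 → L2 miss wb→B5 [D]
  4 | R B2 → L2 hit [D]
  5 | R B3 → L0 miss wb→B0 [-]
  6 | W B3 → L0 hit [D]
  7 | R B0 → L0 miss wb→B3 [-]
  8 | R B0 → L0 hit [-]
  9 | R B5 → L2 miss wb→B2 [-]
  10 | W B5 → L2 hit [D]
  11 | R B5 → L2 hit [D]
  12 | W B5 → L2 hit [D]
  13 | R B0 → L0 hit [-]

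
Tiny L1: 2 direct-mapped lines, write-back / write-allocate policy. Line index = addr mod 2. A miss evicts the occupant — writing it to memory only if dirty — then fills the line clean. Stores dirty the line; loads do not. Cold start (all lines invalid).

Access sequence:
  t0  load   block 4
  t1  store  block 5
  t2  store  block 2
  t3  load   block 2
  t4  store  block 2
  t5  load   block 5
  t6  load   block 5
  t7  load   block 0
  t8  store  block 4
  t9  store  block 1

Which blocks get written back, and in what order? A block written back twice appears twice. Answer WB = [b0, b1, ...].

0: R B4 -> L0 miss  d=-]
1: W B5 -> L1 miss  d=D]
2: W B2 -> L0 miss  d=D]
3: R B2 -> L0 hit  d=D]
4: W B2 -> L0 hit  d=D]
5: R B5 -> L1 hit  d=D]
6: R B5 -> L1 hit  d=D]
7: R B0 -> L0 miss wb->B2  d=-]
8: W B4 -> L0 miss  d=D]
9: W B1 -> L1 miss wb->B5  d=D]

WB = [2, 5]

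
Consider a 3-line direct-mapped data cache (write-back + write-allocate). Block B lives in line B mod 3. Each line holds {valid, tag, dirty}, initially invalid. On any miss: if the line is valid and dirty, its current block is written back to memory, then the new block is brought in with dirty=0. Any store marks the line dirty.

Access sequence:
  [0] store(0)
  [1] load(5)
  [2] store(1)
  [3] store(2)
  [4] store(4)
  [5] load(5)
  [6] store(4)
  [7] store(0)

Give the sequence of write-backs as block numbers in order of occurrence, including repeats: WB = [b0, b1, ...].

0: W B0 → L0 miss [D]
1: R B5 → L2 miss [-]
2: W B1 → L1 miss [D]
3: W B2 → L2 miss [D]
4: W B4 → L1 miss wb→B1 [D]
5: R B5 → L2 miss wb→B2 [-]
6: W B4 → L1 hit [D]
7: W B0 → L0 hit [D]

WB = [1, 2]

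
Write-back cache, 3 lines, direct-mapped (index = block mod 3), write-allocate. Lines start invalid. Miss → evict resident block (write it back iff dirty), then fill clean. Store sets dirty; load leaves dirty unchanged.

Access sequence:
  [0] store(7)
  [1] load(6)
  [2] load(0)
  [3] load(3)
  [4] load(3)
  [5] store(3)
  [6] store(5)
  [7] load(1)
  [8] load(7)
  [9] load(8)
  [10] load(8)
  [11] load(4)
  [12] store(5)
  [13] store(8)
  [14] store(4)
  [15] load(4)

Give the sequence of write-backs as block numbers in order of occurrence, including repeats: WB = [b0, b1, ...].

WB = [7, 5, 5]

0: W B7 -> L1 miss  d=D]
1: R B6 -> L0 miss  d=-]
2: R B0 -> L0 miss  d=-]
3: R B3 -> L0 miss  d=-]
4: R B3 -> L0 hit  d=-]
5: W B3 -> L0 hit  d=D]
6: W B5 -> L2 miss  d=D]
7: R B1 -> L1 miss wb->B7  d=-]
8: R B7 -> L1 miss  d=-]
9: R B8 -> L2 miss wb->B5  d=-]
10: R B8 -> L2 hit  d=-]
11: R B4 -> L1 miss  d=-]
12: W B5 -> L2 miss  d=D]
13: W B8 -> L2 miss wb->B5  d=D]
14: W B4 -> L1 hit  d=D]
15: R B4 -> L1 hit  d=D]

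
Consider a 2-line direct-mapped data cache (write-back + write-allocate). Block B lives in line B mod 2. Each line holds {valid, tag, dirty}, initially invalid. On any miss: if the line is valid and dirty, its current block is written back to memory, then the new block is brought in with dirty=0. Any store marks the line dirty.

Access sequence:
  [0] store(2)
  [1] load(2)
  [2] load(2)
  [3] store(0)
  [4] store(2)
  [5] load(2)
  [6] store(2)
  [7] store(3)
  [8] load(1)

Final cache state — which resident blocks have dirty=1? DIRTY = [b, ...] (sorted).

DIRTY = [2]

  0 | W B2 → L0 miss [D]
  1 | R B2 → L0 hit [D]
  2 | R B2 → L0 hit [D]
  3 | W B0 → L0 miss wb→B2 [D]
  4 | W B2 → L0 miss wb→B0 [D]
  5 | R B2 → L0 hit [D]
  6 | W B2 → L0 hit [D]
  7 | W B3 → L1 miss [D]
  8 | R B1 → L1 miss wb→B3 [-]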